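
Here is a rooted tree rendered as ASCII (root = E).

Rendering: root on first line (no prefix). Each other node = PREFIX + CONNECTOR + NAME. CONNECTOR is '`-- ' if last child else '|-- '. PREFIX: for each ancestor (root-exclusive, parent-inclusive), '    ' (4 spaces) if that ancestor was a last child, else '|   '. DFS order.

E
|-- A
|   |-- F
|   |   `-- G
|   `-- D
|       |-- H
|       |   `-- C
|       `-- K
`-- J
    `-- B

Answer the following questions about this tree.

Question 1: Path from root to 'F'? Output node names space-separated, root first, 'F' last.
Answer: E A F

Derivation:
Walk down from root: E -> A -> F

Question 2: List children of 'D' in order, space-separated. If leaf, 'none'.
Node D's children (from adjacency): H, K

Answer: H K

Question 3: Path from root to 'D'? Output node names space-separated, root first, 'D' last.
Walk down from root: E -> A -> D

Answer: E A D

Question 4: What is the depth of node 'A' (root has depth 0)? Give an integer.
Path from root to A: E -> A
Depth = number of edges = 1

Answer: 1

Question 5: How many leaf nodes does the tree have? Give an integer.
Leaves (nodes with no children): B, C, G, K

Answer: 4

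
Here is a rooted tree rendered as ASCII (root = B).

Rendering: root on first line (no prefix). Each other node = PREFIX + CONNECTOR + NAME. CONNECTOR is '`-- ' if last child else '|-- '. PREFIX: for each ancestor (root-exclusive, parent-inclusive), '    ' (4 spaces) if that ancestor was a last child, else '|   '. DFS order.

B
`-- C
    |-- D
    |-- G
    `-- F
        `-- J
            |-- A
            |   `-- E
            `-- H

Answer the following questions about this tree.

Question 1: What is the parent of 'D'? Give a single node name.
Scan adjacency: D appears as child of C

Answer: C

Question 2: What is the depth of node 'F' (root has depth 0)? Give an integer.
Path from root to F: B -> C -> F
Depth = number of edges = 2

Answer: 2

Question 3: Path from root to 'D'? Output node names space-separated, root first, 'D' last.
Answer: B C D

Derivation:
Walk down from root: B -> C -> D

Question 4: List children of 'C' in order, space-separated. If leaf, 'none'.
Node C's children (from adjacency): D, G, F

Answer: D G F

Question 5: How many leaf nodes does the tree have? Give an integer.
Leaves (nodes with no children): D, E, G, H

Answer: 4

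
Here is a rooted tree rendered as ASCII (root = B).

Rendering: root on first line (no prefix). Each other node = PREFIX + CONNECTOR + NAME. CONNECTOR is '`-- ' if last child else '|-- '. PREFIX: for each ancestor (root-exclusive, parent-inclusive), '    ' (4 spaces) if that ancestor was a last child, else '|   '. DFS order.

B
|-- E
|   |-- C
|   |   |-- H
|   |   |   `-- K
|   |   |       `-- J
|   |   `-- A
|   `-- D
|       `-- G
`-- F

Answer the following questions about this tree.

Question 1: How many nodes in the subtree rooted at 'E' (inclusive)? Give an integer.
Subtree rooted at E contains: A, C, D, E, G, H, J, K
Count = 8

Answer: 8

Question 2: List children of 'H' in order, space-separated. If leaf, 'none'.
Answer: K

Derivation:
Node H's children (from adjacency): K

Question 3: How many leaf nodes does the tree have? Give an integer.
Leaves (nodes with no children): A, F, G, J

Answer: 4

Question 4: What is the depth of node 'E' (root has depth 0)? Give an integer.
Answer: 1

Derivation:
Path from root to E: B -> E
Depth = number of edges = 1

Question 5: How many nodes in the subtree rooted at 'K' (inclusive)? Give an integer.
Subtree rooted at K contains: J, K
Count = 2

Answer: 2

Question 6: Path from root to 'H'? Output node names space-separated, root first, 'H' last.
Answer: B E C H

Derivation:
Walk down from root: B -> E -> C -> H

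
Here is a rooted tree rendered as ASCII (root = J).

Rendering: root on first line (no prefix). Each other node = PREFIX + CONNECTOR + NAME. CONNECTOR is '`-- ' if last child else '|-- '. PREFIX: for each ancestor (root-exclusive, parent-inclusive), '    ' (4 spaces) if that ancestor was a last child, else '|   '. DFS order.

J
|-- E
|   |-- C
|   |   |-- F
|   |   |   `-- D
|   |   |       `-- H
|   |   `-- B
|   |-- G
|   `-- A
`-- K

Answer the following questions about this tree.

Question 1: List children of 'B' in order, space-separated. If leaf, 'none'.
Answer: none

Derivation:
Node B's children (from adjacency): (leaf)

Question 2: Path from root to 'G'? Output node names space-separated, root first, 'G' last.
Walk down from root: J -> E -> G

Answer: J E G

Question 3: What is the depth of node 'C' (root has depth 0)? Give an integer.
Path from root to C: J -> E -> C
Depth = number of edges = 2

Answer: 2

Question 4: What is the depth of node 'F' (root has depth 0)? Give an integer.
Answer: 3

Derivation:
Path from root to F: J -> E -> C -> F
Depth = number of edges = 3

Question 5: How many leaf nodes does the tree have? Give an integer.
Answer: 5

Derivation:
Leaves (nodes with no children): A, B, G, H, K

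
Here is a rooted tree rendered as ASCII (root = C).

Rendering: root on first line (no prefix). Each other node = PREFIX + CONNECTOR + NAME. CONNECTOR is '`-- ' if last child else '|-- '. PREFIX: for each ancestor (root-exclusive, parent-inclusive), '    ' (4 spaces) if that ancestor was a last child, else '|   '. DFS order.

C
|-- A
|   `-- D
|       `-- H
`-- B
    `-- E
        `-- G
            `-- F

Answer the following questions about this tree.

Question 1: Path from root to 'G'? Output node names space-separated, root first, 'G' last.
Answer: C B E G

Derivation:
Walk down from root: C -> B -> E -> G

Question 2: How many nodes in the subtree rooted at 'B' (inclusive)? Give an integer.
Subtree rooted at B contains: B, E, F, G
Count = 4

Answer: 4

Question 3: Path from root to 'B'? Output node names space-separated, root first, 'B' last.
Walk down from root: C -> B

Answer: C B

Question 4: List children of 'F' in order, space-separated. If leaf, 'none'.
Answer: none

Derivation:
Node F's children (from adjacency): (leaf)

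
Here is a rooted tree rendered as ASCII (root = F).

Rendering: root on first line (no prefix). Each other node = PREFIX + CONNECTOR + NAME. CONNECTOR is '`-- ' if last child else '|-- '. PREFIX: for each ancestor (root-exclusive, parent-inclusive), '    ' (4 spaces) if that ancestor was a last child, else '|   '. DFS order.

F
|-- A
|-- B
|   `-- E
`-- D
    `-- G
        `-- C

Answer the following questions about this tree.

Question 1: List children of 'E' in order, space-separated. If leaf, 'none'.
Answer: none

Derivation:
Node E's children (from adjacency): (leaf)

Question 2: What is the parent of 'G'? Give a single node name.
Scan adjacency: G appears as child of D

Answer: D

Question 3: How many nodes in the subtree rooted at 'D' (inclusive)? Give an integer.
Subtree rooted at D contains: C, D, G
Count = 3

Answer: 3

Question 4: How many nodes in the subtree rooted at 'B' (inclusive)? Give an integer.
Answer: 2

Derivation:
Subtree rooted at B contains: B, E
Count = 2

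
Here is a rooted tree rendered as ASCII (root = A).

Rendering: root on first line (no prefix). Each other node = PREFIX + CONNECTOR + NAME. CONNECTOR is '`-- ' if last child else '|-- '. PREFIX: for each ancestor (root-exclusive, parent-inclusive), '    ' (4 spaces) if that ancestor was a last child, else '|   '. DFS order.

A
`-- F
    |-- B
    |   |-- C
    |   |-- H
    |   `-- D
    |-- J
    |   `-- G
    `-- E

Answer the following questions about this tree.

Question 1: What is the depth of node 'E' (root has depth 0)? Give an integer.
Answer: 2

Derivation:
Path from root to E: A -> F -> E
Depth = number of edges = 2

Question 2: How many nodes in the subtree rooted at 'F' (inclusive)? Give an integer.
Answer: 8

Derivation:
Subtree rooted at F contains: B, C, D, E, F, G, H, J
Count = 8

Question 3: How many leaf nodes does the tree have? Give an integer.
Answer: 5

Derivation:
Leaves (nodes with no children): C, D, E, G, H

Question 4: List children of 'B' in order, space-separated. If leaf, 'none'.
Answer: C H D

Derivation:
Node B's children (from adjacency): C, H, D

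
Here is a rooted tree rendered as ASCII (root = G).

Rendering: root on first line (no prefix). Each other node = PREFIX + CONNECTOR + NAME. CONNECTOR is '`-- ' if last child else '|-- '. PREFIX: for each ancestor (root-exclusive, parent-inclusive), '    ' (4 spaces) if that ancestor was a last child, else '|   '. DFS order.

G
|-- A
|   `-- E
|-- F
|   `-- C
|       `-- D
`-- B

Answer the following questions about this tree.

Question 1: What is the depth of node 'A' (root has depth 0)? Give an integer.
Path from root to A: G -> A
Depth = number of edges = 1

Answer: 1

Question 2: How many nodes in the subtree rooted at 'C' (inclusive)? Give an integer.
Answer: 2

Derivation:
Subtree rooted at C contains: C, D
Count = 2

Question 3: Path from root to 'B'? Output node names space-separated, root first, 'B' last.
Answer: G B

Derivation:
Walk down from root: G -> B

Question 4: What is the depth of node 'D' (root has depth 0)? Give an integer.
Path from root to D: G -> F -> C -> D
Depth = number of edges = 3

Answer: 3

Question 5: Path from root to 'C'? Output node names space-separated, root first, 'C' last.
Answer: G F C

Derivation:
Walk down from root: G -> F -> C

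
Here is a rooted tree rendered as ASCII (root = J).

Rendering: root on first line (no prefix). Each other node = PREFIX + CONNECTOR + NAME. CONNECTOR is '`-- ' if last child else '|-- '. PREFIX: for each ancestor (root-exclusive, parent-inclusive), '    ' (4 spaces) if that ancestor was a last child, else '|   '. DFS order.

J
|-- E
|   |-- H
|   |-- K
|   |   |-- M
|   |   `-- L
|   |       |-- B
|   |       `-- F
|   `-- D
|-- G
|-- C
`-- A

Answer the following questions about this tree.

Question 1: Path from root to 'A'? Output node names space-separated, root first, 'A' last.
Answer: J A

Derivation:
Walk down from root: J -> A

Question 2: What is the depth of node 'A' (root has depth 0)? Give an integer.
Answer: 1

Derivation:
Path from root to A: J -> A
Depth = number of edges = 1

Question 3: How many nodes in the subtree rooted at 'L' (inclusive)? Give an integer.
Answer: 3

Derivation:
Subtree rooted at L contains: B, F, L
Count = 3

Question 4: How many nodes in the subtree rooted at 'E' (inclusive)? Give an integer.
Answer: 8

Derivation:
Subtree rooted at E contains: B, D, E, F, H, K, L, M
Count = 8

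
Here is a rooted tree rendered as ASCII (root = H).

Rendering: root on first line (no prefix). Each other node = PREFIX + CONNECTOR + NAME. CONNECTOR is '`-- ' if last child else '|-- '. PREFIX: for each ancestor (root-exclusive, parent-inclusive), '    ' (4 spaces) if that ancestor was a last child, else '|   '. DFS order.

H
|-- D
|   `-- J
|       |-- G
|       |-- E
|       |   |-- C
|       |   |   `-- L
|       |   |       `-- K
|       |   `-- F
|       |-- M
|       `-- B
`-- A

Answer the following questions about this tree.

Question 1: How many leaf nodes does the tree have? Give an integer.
Answer: 6

Derivation:
Leaves (nodes with no children): A, B, F, G, K, M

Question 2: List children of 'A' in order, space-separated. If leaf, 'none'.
Answer: none

Derivation:
Node A's children (from adjacency): (leaf)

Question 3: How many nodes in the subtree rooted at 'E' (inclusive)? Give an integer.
Subtree rooted at E contains: C, E, F, K, L
Count = 5

Answer: 5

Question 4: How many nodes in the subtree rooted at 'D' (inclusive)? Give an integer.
Answer: 10

Derivation:
Subtree rooted at D contains: B, C, D, E, F, G, J, K, L, M
Count = 10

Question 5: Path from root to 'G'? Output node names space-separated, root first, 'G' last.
Walk down from root: H -> D -> J -> G

Answer: H D J G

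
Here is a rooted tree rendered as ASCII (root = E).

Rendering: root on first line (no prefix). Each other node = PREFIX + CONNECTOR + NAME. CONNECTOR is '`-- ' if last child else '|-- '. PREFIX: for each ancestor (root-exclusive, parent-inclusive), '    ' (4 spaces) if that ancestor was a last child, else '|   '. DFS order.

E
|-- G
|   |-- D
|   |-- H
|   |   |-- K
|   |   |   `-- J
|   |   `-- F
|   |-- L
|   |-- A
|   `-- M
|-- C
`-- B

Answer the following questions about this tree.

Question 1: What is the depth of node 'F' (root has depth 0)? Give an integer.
Answer: 3

Derivation:
Path from root to F: E -> G -> H -> F
Depth = number of edges = 3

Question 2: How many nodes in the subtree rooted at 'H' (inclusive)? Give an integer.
Subtree rooted at H contains: F, H, J, K
Count = 4

Answer: 4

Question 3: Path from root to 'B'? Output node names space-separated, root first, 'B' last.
Answer: E B

Derivation:
Walk down from root: E -> B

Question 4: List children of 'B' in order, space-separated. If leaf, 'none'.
Node B's children (from adjacency): (leaf)

Answer: none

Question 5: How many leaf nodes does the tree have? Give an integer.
Leaves (nodes with no children): A, B, C, D, F, J, L, M

Answer: 8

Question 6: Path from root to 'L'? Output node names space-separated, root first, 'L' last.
Walk down from root: E -> G -> L

Answer: E G L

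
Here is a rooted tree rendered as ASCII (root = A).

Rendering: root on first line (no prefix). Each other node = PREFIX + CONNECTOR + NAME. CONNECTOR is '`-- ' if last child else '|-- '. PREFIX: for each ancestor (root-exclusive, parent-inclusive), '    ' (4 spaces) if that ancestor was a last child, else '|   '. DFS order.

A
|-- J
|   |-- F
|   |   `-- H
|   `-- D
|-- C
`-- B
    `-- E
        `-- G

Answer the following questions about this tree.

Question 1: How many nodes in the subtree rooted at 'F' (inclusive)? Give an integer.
Subtree rooted at F contains: F, H
Count = 2

Answer: 2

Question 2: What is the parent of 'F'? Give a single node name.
Scan adjacency: F appears as child of J

Answer: J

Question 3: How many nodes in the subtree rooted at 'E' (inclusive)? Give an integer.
Answer: 2

Derivation:
Subtree rooted at E contains: E, G
Count = 2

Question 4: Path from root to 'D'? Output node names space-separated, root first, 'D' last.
Answer: A J D

Derivation:
Walk down from root: A -> J -> D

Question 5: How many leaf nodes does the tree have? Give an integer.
Leaves (nodes with no children): C, D, G, H

Answer: 4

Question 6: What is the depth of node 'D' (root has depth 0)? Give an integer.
Path from root to D: A -> J -> D
Depth = number of edges = 2

Answer: 2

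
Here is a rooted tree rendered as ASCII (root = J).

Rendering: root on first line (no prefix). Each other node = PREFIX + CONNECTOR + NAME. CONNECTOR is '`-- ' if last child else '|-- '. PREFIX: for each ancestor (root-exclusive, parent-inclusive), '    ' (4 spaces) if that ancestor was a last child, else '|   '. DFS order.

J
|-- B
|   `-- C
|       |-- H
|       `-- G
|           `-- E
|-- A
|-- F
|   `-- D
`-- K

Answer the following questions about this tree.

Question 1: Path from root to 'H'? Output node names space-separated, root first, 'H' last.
Answer: J B C H

Derivation:
Walk down from root: J -> B -> C -> H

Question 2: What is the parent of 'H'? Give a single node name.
Answer: C

Derivation:
Scan adjacency: H appears as child of C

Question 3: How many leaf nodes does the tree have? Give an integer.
Leaves (nodes with no children): A, D, E, H, K

Answer: 5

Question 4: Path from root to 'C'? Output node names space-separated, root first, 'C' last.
Answer: J B C

Derivation:
Walk down from root: J -> B -> C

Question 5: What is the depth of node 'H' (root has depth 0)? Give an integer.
Answer: 3

Derivation:
Path from root to H: J -> B -> C -> H
Depth = number of edges = 3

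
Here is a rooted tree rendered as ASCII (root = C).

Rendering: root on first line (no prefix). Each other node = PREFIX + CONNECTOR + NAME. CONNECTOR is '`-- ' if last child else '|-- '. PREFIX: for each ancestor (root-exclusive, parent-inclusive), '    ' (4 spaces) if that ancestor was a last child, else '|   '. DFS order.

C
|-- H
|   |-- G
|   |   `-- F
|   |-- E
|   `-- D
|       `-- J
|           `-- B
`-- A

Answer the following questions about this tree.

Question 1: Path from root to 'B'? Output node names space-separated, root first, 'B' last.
Walk down from root: C -> H -> D -> J -> B

Answer: C H D J B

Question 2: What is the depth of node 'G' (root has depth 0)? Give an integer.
Path from root to G: C -> H -> G
Depth = number of edges = 2

Answer: 2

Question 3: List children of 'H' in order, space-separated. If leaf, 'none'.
Answer: G E D

Derivation:
Node H's children (from adjacency): G, E, D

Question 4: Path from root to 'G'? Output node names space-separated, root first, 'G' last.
Answer: C H G

Derivation:
Walk down from root: C -> H -> G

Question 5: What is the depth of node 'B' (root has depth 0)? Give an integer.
Answer: 4

Derivation:
Path from root to B: C -> H -> D -> J -> B
Depth = number of edges = 4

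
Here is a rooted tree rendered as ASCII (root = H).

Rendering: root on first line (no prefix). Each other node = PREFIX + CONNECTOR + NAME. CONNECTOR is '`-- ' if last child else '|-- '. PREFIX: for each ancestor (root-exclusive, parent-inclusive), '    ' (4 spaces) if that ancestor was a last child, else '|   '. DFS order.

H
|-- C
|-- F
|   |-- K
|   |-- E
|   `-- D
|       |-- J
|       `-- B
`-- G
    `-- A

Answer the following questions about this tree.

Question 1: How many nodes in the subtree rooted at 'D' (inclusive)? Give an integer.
Answer: 3

Derivation:
Subtree rooted at D contains: B, D, J
Count = 3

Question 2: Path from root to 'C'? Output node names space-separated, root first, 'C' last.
Walk down from root: H -> C

Answer: H C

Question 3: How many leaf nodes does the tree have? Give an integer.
Answer: 6

Derivation:
Leaves (nodes with no children): A, B, C, E, J, K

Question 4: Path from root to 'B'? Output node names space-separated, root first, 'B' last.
Answer: H F D B

Derivation:
Walk down from root: H -> F -> D -> B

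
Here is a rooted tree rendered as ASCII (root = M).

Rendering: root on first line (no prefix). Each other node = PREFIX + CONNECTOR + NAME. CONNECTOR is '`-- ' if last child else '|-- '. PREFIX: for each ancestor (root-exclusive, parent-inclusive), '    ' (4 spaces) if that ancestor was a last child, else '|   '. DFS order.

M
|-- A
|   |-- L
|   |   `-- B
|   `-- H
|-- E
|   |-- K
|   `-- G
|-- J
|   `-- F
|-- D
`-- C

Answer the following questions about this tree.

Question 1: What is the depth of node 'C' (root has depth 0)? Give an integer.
Answer: 1

Derivation:
Path from root to C: M -> C
Depth = number of edges = 1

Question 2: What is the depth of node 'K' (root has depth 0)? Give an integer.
Path from root to K: M -> E -> K
Depth = number of edges = 2

Answer: 2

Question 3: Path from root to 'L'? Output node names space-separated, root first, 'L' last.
Answer: M A L

Derivation:
Walk down from root: M -> A -> L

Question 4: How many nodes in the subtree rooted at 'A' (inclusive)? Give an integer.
Answer: 4

Derivation:
Subtree rooted at A contains: A, B, H, L
Count = 4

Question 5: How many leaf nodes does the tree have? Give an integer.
Answer: 7

Derivation:
Leaves (nodes with no children): B, C, D, F, G, H, K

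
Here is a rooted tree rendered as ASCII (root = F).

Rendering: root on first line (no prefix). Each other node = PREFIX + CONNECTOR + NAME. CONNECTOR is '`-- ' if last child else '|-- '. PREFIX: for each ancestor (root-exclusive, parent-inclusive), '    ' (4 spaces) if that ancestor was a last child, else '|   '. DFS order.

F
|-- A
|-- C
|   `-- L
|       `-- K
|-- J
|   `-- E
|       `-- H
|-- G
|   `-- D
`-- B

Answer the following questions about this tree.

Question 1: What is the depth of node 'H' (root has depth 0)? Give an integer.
Path from root to H: F -> J -> E -> H
Depth = number of edges = 3

Answer: 3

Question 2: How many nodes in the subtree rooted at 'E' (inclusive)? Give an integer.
Subtree rooted at E contains: E, H
Count = 2

Answer: 2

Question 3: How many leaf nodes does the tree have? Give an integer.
Answer: 5

Derivation:
Leaves (nodes with no children): A, B, D, H, K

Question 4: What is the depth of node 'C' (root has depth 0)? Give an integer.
Path from root to C: F -> C
Depth = number of edges = 1

Answer: 1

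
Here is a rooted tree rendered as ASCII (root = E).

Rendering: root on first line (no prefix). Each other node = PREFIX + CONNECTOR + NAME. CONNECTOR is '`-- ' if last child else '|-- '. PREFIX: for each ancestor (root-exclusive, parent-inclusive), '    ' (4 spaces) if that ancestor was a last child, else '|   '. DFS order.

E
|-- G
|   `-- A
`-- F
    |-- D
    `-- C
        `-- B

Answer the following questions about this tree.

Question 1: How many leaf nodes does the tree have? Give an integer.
Answer: 3

Derivation:
Leaves (nodes with no children): A, B, D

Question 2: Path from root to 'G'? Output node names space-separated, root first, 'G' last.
Answer: E G

Derivation:
Walk down from root: E -> G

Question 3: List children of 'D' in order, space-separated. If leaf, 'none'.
Answer: none

Derivation:
Node D's children (from adjacency): (leaf)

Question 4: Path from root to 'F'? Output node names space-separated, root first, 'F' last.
Answer: E F

Derivation:
Walk down from root: E -> F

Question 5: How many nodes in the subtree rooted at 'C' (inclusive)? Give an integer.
Answer: 2

Derivation:
Subtree rooted at C contains: B, C
Count = 2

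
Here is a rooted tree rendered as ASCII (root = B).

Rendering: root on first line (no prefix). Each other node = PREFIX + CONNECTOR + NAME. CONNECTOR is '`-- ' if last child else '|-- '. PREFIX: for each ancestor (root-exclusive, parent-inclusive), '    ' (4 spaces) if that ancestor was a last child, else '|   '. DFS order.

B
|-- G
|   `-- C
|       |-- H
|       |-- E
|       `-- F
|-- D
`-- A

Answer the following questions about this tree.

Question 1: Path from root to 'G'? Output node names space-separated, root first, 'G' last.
Answer: B G

Derivation:
Walk down from root: B -> G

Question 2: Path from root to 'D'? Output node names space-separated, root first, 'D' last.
Answer: B D

Derivation:
Walk down from root: B -> D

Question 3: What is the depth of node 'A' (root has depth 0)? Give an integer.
Path from root to A: B -> A
Depth = number of edges = 1

Answer: 1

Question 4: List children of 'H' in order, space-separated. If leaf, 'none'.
Answer: none

Derivation:
Node H's children (from adjacency): (leaf)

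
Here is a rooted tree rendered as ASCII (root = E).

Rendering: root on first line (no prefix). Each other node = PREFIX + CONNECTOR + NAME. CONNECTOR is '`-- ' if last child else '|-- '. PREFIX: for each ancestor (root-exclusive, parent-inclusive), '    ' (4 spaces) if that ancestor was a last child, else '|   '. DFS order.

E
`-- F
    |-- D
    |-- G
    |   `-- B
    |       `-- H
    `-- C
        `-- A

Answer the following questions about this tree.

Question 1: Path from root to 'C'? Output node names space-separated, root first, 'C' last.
Answer: E F C

Derivation:
Walk down from root: E -> F -> C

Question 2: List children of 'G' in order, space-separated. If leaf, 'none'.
Answer: B

Derivation:
Node G's children (from adjacency): B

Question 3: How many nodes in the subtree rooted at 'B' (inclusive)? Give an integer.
Answer: 2

Derivation:
Subtree rooted at B contains: B, H
Count = 2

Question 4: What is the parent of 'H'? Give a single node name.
Answer: B

Derivation:
Scan adjacency: H appears as child of B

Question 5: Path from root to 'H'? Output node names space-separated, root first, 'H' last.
Answer: E F G B H

Derivation:
Walk down from root: E -> F -> G -> B -> H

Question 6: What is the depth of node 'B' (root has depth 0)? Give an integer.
Path from root to B: E -> F -> G -> B
Depth = number of edges = 3

Answer: 3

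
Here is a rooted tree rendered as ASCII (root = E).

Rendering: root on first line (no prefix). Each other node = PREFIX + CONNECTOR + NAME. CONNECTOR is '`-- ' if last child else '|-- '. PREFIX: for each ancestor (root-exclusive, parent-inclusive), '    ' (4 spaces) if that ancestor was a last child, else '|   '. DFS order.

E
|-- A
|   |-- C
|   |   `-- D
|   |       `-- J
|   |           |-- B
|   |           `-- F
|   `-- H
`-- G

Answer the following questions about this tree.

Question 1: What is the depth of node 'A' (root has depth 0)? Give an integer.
Answer: 1

Derivation:
Path from root to A: E -> A
Depth = number of edges = 1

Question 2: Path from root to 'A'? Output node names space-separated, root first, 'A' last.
Answer: E A

Derivation:
Walk down from root: E -> A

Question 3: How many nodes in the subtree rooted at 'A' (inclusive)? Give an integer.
Answer: 7

Derivation:
Subtree rooted at A contains: A, B, C, D, F, H, J
Count = 7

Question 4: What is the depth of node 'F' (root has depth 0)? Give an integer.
Answer: 5

Derivation:
Path from root to F: E -> A -> C -> D -> J -> F
Depth = number of edges = 5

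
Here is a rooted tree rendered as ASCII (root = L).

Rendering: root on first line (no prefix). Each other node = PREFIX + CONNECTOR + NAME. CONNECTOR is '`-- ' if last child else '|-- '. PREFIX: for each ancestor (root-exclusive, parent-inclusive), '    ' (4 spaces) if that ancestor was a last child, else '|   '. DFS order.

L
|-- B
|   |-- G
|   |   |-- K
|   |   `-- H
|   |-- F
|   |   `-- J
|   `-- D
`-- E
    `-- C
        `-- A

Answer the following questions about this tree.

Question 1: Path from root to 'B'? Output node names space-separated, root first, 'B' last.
Walk down from root: L -> B

Answer: L B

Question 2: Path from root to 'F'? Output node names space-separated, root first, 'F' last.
Answer: L B F

Derivation:
Walk down from root: L -> B -> F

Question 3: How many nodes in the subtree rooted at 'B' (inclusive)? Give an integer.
Answer: 7

Derivation:
Subtree rooted at B contains: B, D, F, G, H, J, K
Count = 7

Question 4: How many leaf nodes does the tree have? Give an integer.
Answer: 5

Derivation:
Leaves (nodes with no children): A, D, H, J, K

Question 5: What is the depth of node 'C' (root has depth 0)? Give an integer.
Answer: 2

Derivation:
Path from root to C: L -> E -> C
Depth = number of edges = 2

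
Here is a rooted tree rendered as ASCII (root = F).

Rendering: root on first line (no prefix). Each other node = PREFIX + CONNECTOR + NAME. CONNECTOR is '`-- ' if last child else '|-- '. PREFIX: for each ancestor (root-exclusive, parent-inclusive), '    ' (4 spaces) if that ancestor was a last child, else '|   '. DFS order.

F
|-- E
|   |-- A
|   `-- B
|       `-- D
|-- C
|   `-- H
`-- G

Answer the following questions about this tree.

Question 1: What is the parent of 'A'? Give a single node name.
Answer: E

Derivation:
Scan adjacency: A appears as child of E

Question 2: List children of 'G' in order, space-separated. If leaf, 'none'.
Node G's children (from adjacency): (leaf)

Answer: none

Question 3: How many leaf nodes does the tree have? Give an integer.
Answer: 4

Derivation:
Leaves (nodes with no children): A, D, G, H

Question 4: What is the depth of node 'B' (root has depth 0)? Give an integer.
Answer: 2

Derivation:
Path from root to B: F -> E -> B
Depth = number of edges = 2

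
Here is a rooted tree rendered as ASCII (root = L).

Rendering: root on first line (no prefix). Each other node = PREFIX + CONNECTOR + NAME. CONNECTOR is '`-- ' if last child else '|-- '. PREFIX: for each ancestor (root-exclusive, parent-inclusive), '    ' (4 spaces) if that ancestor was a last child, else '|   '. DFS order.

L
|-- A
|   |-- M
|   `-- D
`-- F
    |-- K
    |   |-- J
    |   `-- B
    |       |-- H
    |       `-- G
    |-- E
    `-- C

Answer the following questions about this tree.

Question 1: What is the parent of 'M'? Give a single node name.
Answer: A

Derivation:
Scan adjacency: M appears as child of A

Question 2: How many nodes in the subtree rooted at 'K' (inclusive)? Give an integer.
Answer: 5

Derivation:
Subtree rooted at K contains: B, G, H, J, K
Count = 5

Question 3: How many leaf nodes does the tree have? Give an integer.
Answer: 7

Derivation:
Leaves (nodes with no children): C, D, E, G, H, J, M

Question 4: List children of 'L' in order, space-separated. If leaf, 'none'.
Node L's children (from adjacency): A, F

Answer: A F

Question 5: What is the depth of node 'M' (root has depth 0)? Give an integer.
Answer: 2

Derivation:
Path from root to M: L -> A -> M
Depth = number of edges = 2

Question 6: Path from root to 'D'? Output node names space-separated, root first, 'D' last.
Answer: L A D

Derivation:
Walk down from root: L -> A -> D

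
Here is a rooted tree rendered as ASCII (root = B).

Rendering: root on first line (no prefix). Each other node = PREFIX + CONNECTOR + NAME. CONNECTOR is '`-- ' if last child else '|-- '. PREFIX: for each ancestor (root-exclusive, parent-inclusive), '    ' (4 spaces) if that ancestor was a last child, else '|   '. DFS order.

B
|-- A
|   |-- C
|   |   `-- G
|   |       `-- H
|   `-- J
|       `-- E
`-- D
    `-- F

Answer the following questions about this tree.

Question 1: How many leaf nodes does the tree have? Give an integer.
Answer: 3

Derivation:
Leaves (nodes with no children): E, F, H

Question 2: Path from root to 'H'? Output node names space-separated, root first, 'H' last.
Walk down from root: B -> A -> C -> G -> H

Answer: B A C G H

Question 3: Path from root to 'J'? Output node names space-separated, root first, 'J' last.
Walk down from root: B -> A -> J

Answer: B A J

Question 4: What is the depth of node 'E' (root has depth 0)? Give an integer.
Path from root to E: B -> A -> J -> E
Depth = number of edges = 3

Answer: 3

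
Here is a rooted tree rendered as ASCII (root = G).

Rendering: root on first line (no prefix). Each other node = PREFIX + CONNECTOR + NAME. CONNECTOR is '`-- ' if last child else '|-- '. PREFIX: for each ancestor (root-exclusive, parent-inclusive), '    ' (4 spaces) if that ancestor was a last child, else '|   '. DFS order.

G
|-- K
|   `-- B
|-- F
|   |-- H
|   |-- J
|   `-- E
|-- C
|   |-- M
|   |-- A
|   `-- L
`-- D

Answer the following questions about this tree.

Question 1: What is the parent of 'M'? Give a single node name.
Answer: C

Derivation:
Scan adjacency: M appears as child of C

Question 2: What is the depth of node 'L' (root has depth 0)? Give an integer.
Answer: 2

Derivation:
Path from root to L: G -> C -> L
Depth = number of edges = 2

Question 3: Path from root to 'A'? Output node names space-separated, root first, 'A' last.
Answer: G C A

Derivation:
Walk down from root: G -> C -> A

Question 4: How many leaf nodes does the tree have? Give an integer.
Answer: 8

Derivation:
Leaves (nodes with no children): A, B, D, E, H, J, L, M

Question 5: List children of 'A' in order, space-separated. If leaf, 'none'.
Node A's children (from adjacency): (leaf)

Answer: none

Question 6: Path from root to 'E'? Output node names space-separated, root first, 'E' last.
Answer: G F E

Derivation:
Walk down from root: G -> F -> E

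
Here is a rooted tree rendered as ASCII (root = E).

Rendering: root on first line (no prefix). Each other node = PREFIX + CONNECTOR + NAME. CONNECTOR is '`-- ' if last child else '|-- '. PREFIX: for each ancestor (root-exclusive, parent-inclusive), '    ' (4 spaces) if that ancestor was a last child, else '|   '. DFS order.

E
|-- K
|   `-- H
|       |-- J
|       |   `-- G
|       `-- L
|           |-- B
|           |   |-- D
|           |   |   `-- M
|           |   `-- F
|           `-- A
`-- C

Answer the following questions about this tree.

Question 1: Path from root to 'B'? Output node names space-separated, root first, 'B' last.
Answer: E K H L B

Derivation:
Walk down from root: E -> K -> H -> L -> B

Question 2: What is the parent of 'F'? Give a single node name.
Scan adjacency: F appears as child of B

Answer: B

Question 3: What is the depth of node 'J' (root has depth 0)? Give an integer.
Path from root to J: E -> K -> H -> J
Depth = number of edges = 3

Answer: 3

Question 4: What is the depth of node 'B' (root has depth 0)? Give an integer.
Path from root to B: E -> K -> H -> L -> B
Depth = number of edges = 4

Answer: 4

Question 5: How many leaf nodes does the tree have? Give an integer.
Answer: 5

Derivation:
Leaves (nodes with no children): A, C, F, G, M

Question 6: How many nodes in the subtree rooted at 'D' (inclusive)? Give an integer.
Subtree rooted at D contains: D, M
Count = 2

Answer: 2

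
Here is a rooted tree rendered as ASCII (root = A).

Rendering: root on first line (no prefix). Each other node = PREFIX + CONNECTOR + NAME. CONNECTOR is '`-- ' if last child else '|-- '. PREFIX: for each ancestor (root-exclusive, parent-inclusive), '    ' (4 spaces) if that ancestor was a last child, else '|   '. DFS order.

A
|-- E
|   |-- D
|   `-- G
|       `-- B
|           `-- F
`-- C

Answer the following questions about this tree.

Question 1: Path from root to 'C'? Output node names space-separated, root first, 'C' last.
Answer: A C

Derivation:
Walk down from root: A -> C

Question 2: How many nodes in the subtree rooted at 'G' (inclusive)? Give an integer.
Answer: 3

Derivation:
Subtree rooted at G contains: B, F, G
Count = 3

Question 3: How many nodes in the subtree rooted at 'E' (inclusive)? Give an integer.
Subtree rooted at E contains: B, D, E, F, G
Count = 5

Answer: 5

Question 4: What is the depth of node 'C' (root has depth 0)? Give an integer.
Path from root to C: A -> C
Depth = number of edges = 1

Answer: 1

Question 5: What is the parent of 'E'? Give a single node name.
Answer: A

Derivation:
Scan adjacency: E appears as child of A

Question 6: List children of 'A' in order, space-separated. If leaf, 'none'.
Answer: E C

Derivation:
Node A's children (from adjacency): E, C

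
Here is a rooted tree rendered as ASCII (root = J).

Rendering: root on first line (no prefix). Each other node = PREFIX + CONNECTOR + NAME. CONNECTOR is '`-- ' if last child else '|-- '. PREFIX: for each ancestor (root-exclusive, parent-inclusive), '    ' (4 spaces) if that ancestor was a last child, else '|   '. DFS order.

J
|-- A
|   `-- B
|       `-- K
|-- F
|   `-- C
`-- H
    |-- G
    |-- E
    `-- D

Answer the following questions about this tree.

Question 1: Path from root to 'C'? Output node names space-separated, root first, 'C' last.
Answer: J F C

Derivation:
Walk down from root: J -> F -> C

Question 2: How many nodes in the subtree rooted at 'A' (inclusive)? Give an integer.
Answer: 3

Derivation:
Subtree rooted at A contains: A, B, K
Count = 3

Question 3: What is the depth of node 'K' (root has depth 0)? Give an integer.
Answer: 3

Derivation:
Path from root to K: J -> A -> B -> K
Depth = number of edges = 3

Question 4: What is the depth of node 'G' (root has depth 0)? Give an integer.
Answer: 2

Derivation:
Path from root to G: J -> H -> G
Depth = number of edges = 2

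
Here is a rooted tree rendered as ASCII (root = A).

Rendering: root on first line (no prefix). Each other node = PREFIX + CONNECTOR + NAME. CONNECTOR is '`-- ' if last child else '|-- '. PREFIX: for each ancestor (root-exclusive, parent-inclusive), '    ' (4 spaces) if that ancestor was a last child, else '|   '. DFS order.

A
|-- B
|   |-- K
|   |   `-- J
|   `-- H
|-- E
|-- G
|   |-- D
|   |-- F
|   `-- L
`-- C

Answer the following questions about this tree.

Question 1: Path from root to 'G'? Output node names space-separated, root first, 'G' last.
Answer: A G

Derivation:
Walk down from root: A -> G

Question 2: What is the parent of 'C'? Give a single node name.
Scan adjacency: C appears as child of A

Answer: A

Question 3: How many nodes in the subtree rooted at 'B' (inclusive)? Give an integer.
Subtree rooted at B contains: B, H, J, K
Count = 4

Answer: 4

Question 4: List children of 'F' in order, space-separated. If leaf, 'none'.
Node F's children (from adjacency): (leaf)

Answer: none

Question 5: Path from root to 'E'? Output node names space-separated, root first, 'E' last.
Walk down from root: A -> E

Answer: A E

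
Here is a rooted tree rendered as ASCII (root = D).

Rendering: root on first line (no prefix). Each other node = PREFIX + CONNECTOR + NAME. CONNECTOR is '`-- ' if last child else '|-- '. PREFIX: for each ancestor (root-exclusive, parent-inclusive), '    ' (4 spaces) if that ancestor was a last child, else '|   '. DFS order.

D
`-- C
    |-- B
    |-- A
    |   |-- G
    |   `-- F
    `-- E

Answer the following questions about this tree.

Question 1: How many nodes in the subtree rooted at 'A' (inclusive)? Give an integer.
Subtree rooted at A contains: A, F, G
Count = 3

Answer: 3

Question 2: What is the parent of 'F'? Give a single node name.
Scan adjacency: F appears as child of A

Answer: A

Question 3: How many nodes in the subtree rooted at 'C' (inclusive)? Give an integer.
Subtree rooted at C contains: A, B, C, E, F, G
Count = 6

Answer: 6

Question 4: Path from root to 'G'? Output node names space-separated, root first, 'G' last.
Walk down from root: D -> C -> A -> G

Answer: D C A G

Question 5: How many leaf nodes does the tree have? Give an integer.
Leaves (nodes with no children): B, E, F, G

Answer: 4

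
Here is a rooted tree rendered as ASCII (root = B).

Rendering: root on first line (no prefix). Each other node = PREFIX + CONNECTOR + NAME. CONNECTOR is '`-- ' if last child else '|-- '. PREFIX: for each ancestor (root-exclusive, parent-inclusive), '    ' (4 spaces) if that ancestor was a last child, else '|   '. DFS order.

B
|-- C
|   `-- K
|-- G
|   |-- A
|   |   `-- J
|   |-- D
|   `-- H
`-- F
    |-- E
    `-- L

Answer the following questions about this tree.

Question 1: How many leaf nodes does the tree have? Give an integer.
Answer: 6

Derivation:
Leaves (nodes with no children): D, E, H, J, K, L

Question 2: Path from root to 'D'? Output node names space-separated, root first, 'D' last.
Answer: B G D

Derivation:
Walk down from root: B -> G -> D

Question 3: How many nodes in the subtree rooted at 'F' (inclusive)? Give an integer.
Subtree rooted at F contains: E, F, L
Count = 3

Answer: 3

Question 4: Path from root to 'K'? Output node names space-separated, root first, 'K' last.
Walk down from root: B -> C -> K

Answer: B C K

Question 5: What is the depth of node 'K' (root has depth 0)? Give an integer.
Path from root to K: B -> C -> K
Depth = number of edges = 2

Answer: 2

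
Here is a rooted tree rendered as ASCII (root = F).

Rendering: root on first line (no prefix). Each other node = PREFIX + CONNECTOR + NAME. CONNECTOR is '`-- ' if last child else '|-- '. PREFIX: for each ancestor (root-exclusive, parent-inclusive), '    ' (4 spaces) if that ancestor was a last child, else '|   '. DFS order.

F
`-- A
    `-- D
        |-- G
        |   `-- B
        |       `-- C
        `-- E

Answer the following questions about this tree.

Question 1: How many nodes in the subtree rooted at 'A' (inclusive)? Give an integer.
Subtree rooted at A contains: A, B, C, D, E, G
Count = 6

Answer: 6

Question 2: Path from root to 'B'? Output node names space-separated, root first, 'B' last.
Answer: F A D G B

Derivation:
Walk down from root: F -> A -> D -> G -> B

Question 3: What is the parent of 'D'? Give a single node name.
Answer: A

Derivation:
Scan adjacency: D appears as child of A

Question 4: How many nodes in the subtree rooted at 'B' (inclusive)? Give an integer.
Answer: 2

Derivation:
Subtree rooted at B contains: B, C
Count = 2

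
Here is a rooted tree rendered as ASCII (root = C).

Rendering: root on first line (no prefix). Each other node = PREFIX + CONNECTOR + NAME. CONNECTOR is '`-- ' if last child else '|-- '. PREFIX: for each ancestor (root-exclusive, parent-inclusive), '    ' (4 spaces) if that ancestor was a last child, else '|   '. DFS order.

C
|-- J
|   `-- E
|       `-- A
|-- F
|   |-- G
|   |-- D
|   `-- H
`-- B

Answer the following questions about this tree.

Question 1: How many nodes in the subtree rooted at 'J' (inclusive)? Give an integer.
Subtree rooted at J contains: A, E, J
Count = 3

Answer: 3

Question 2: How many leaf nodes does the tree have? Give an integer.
Leaves (nodes with no children): A, B, D, G, H

Answer: 5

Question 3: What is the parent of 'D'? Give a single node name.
Scan adjacency: D appears as child of F

Answer: F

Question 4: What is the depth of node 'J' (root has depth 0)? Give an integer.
Path from root to J: C -> J
Depth = number of edges = 1

Answer: 1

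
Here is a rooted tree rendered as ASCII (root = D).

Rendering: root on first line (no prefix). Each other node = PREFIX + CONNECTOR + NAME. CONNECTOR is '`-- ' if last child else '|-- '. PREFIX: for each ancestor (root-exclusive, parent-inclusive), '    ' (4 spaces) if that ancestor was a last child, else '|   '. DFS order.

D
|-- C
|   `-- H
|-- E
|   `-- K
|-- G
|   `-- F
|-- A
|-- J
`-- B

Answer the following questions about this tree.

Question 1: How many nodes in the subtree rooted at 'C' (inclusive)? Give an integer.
Subtree rooted at C contains: C, H
Count = 2

Answer: 2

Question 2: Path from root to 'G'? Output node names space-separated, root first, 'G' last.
Walk down from root: D -> G

Answer: D G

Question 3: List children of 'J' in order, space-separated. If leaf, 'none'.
Node J's children (from adjacency): (leaf)

Answer: none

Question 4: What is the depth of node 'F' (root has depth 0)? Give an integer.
Answer: 2

Derivation:
Path from root to F: D -> G -> F
Depth = number of edges = 2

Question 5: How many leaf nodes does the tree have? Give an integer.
Answer: 6

Derivation:
Leaves (nodes with no children): A, B, F, H, J, K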